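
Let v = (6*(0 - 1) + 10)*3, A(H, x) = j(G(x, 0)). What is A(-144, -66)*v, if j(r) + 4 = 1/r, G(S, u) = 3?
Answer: -44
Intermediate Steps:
j(r) = -4 + 1/r
A(H, x) = -11/3 (A(H, x) = -4 + 1/3 = -4 + ⅓ = -11/3)
v = 12 (v = (6*(-1) + 10)*3 = (-6 + 10)*3 = 4*3 = 12)
A(-144, -66)*v = -11/3*12 = -44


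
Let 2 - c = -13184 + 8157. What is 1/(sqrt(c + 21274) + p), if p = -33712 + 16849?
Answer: -16863/284334466 - sqrt(26303)/284334466 ≈ -5.9877e-5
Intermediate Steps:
c = 5029 (c = 2 - (-13184 + 8157) = 2 - 1*(-5027) = 2 + 5027 = 5029)
p = -16863
1/(sqrt(c + 21274) + p) = 1/(sqrt(5029 + 21274) - 16863) = 1/(sqrt(26303) - 16863) = 1/(-16863 + sqrt(26303))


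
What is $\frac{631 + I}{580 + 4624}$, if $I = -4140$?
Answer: $- \frac{3509}{5204} \approx -0.67429$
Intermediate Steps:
$\frac{631 + I}{580 + 4624} = \frac{631 - 4140}{580 + 4624} = - \frac{3509}{5204}$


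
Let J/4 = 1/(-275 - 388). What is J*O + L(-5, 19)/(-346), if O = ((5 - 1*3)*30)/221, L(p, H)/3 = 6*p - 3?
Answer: 4807579/16898986 ≈ 0.28449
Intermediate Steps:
L(p, H) = -9 + 18*p (L(p, H) = 3*(6*p - 3) = 3*(-3 + 6*p) = -9 + 18*p)
O = 60/221 (O = ((5 - 3)*30)*(1/221) = (2*30)*(1/221) = 60*(1/221) = 60/221 ≈ 0.27149)
J = -4/663 (J = 4/(-275 - 388) = 4/(-663) = 4*(-1/663) = -4/663 ≈ -0.0060332)
J*O + L(-5, 19)/(-346) = -4/663*60/221 + (-9 + 18*(-5))/(-346) = -80/48841 + (-9 - 90)*(-1/346) = -80/48841 - 99*(-1/346) = -80/48841 + 99/346 = 4807579/16898986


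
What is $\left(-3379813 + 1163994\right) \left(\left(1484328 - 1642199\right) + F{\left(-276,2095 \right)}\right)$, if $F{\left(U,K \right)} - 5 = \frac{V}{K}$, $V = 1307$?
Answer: $\frac{732833304246697}{2095} \approx 3.498 \cdot 10^{11}$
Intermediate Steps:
$F{\left(U,K \right)} = 5 + \frac{1307}{K}$
$\left(-3379813 + 1163994\right) \left(\left(1484328 - 1642199\right) + F{\left(-276,2095 \right)}\right) = \left(-3379813 + 1163994\right) \left(\left(1484328 - 1642199\right) + \left(5 + \frac{1307}{2095}\right)\right) = - 2215819 \left(-157871 + \left(5 + 1307 \cdot \frac{1}{2095}\right)\right) = - 2215819 \left(-157871 + \left(5 + \frac{1307}{2095}\right)\right) = - 2215819 \left(-157871 + \frac{11782}{2095}\right) = \left(-2215819\right) \left(- \frac{330727963}{2095}\right) = \frac{732833304246697}{2095}$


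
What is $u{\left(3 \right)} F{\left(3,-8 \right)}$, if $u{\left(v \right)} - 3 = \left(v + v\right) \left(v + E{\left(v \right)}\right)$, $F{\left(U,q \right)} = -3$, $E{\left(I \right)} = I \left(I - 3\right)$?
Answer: $-63$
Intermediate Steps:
$E{\left(I \right)} = I \left(-3 + I\right)$
$u{\left(v \right)} = 3 + 2 v \left(v + v \left(-3 + v\right)\right)$ ($u{\left(v \right)} = 3 + \left(v + v\right) \left(v + v \left(-3 + v\right)\right) = 3 + 2 v \left(v + v \left(-3 + v\right)\right)$)
$u{\left(3 \right)} F{\left(3,-8 \right)} = \left(3 - 4 \cdot 3^{2} + 2 \cdot 3^{3}\right) \left(-3\right) = \left(3 - 36 + 2 \cdot 27\right) \left(-3\right) = \left(3 - 36 + 54\right) \left(-3\right) = 21 \left(-3\right) = -63$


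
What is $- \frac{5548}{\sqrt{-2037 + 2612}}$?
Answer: $- \frac{5548 \sqrt{23}}{115} \approx -231.37$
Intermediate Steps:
$- \frac{5548}{\sqrt{-2037 + 2612}} = - \frac{5548}{\sqrt{575}} = - \frac{5548}{5 \sqrt{23}} = - 5548 \frac{\sqrt{23}}{115} = - \frac{5548 \sqrt{23}}{115}$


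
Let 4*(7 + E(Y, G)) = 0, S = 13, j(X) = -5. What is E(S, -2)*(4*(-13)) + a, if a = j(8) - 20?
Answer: 339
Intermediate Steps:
a = -25 (a = -5 - 20 = -25)
E(Y, G) = -7 (E(Y, G) = -7 + (1/4)*0 = -7 + 0 = -7)
E(S, -2)*(4*(-13)) + a = -28*(-13) - 25 = -7*(-52) - 25 = 364 - 25 = 339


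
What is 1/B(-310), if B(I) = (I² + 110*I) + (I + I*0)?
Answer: 1/61690 ≈ 1.6210e-5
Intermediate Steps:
B(I) = I² + 111*I (B(I) = (I² + 110*I) + (I + 0) = (I² + 110*I) + I = I² + 111*I)
1/B(-310) = 1/(-310*(111 - 310)) = 1/(-310*(-199)) = 1/61690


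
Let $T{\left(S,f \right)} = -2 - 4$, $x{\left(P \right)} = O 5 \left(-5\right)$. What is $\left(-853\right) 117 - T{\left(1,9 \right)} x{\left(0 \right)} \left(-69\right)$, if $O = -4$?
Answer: $-141201$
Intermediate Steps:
$x{\left(P \right)} = 100$ ($x{\left(P \right)} = \left(-4\right) 5 \left(-5\right) = \left(-20\right) \left(-5\right) = 100$)
$T{\left(S,f \right)} = -6$ ($T{\left(S,f \right)} = -2 - 4 = -6$)
$\left(-853\right) 117 - T{\left(1,9 \right)} x{\left(0 \right)} \left(-69\right) = \left(-853\right) 117 - \left(-6\right) 100 \left(-69\right) = -99801 - \left(-600\right) \left(-69\right) = -99801 - 41400 = -141201$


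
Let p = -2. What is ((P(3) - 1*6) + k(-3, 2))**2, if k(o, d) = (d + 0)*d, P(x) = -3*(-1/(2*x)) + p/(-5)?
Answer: 121/100 ≈ 1.2100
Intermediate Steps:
P(x) = 2/5 + 3/(2*x) (P(x) = -3*(-1/(2*x)) - 2/(-5) = -(-3)/(2*x) - 2*(-1/5) = 3/(2*x) + 2/5 = 2/5 + 3/(2*x))
k(o, d) = d**2 (k(o, d) = d*d = d**2)
((P(3) - 1*6) + k(-3, 2))**2 = (((1/10)*(15 + 4*3)/3 - 1*6) + 2**2)**2 = (((1/10)*(1/3)*(15 + 12) - 6) + 4)**2 = (((1/10)*(1/3)*27 - 6) + 4)**2 = ((9/10 - 6) + 4)**2 = (-51/10 + 4)**2 = (-11/10)**2 = 121/100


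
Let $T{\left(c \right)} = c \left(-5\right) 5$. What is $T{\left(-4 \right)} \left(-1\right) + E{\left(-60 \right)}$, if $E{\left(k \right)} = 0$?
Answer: $-100$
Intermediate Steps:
$T{\left(c \right)} = - 25 c$ ($T{\left(c \right)} = - 5 c 5 = - 25 c$)
$T{\left(-4 \right)} \left(-1\right) + E{\left(-60 \right)} = \left(-25\right) \left(-4\right) \left(-1\right) + 0 = 100 \left(-1\right) + 0 = -100 + 0 = -100$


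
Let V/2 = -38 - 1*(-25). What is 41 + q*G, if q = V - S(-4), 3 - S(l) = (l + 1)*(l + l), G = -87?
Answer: 476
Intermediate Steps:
V = -26 (V = 2*(-38 - 1*(-25)) = 2*(-38 + 25) = 2*(-13) = -26)
S(l) = 3 - 2*l*(1 + l) (S(l) = 3 - (l + 1)*(l + l) = 3 - (1 + l)*2*l = 3 - 2*l*(1 + l))
q = -5 (q = -26 - (3 - 2*(-4) - 2*(-4)²) = -26 - (3 + 8 - 2*16) = -26 - (3 + 8 - 32) = -26 - 1*(-21) = -26 + 21 = -5)
41 + q*G = 41 - 5*(-87) = 41 + 435 = 476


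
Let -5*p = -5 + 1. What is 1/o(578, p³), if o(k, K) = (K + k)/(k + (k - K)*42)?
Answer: 1552031/36157 ≈ 42.925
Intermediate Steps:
p = ⅘ (p = -(-5 + 1)/5 = -⅕*(-4) = ⅘ ≈ 0.80000)
o(k, K) = (K + k)/(-42*K + 43*k) (o(k, K) = (K + k)/(k + (-42*K + 42*k)) = (K + k)/(-42*K + 43*k))
1/o(578, p³) = 1/(((⅘)³ + 578)/(-42*(⅘)³ + 43*578)) = 1/((64/125 + 578)/(-42*64/125 + 24854)) = 1/((72314/125)/(-2688/125 + 24854)) = 1/((72314/125)/(3104062/125)) = 1/((125/3104062)*(72314/125)) = 1/(36157/1552031) = 1552031/36157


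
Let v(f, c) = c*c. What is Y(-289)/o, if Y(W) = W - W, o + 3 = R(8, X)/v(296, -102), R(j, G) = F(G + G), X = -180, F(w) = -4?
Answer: 0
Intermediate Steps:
v(f, c) = c²
R(j, G) = -4
o = -7804/2601 (o = -3 - 4/((-102)²) = -3 - 4/10404 = -3 - 4*1/10404 = -3 - 1/2601 = -7804/2601 ≈ -3.0004)
Y(W) = 0
Y(-289)/o = 0/(-7804/2601) = 0*(-2601/7804) = 0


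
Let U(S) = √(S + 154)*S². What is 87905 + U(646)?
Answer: 87905 + 8346320*√2 ≈ 1.1891e+7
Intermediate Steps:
U(S) = S²*√(154 + S) (U(S) = √(154 + S)*S² = S²*√(154 + S))
87905 + U(646) = 87905 + 646²*√(154 + 646) = 87905 + 417316*√800 = 87905 + 417316*(20*√2) = 87905 + 8346320*√2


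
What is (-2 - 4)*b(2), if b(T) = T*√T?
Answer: -12*√2 ≈ -16.971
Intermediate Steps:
b(T) = T^(3/2)
(-2 - 4)*b(2) = (-2 - 4)*2^(3/2) = -12*√2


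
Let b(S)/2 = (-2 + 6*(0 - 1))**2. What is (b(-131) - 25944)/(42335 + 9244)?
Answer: -25816/51579 ≈ -0.50051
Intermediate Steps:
b(S) = 128 (b(S) = 2*(-2 + 6*(0 - 1))**2 = 2*(-2 + 6*(-1))**2 = 2*(-2 - 6)**2 = 2*(-8)**2 = 2*64 = 128)
(b(-131) - 25944)/(42335 + 9244) = (128 - 25944)/(42335 + 9244) = -25816/51579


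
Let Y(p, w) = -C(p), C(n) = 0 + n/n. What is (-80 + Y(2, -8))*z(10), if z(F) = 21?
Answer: -1701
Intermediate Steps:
C(n) = 1 (C(n) = 0 + 1 = 1)
Y(p, w) = -1 (Y(p, w) = -1*1 = -1)
(-80 + Y(2, -8))*z(10) = (-80 - 1)*21 = -81*21 = -1701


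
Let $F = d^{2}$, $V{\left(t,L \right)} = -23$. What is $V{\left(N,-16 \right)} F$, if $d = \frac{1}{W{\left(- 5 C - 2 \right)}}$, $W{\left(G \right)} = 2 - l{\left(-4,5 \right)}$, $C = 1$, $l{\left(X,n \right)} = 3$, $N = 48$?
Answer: $-23$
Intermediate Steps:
$W{\left(G \right)} = -1$ ($W{\left(G \right)} = 2 - 3 = -1$)
$d = -1$ ($d = \frac{1}{-1} = -1$)
$F = 1$ ($F = \left(-1\right)^{2} = 1$)
$V{\left(N,-16 \right)} F = \left(-23\right) 1 = -23$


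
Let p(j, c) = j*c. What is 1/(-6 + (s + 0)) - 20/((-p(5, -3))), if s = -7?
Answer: -55/39 ≈ -1.4103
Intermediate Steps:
p(j, c) = c*j
1/(-6 + (s + 0)) - 20/((-p(5, -3))) = 1/(-6 + (-7 + 0)) - 20/((-(-3)*5)) = 1/(-6 - 7) - 20/((-1*(-15))) = 1/(-13) - 20/15 = -1/13 - 20/15 = -1/13 - 10*2/15 = -1/13 - 4/3 = -55/39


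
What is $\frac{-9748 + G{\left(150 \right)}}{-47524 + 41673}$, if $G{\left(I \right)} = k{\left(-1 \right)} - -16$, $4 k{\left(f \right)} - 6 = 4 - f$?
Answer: $\frac{38917}{23404} \approx 1.6628$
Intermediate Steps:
$k{\left(f \right)} = \frac{5}{2} - \frac{f}{4}$ ($k{\left(f \right)} = \frac{3}{2} + \frac{4 - f}{4} = \frac{3}{2} - \left(-1 + \frac{f}{4}\right) = \frac{5}{2} - \frac{f}{4}$)
$G{\left(I \right)} = \frac{75}{4}$ ($G{\left(I \right)} = \left(\frac{5}{2} - - \frac{1}{4}\right) - -16 = \left(\frac{5}{2} + \frac{1}{4}\right) + 16 = \frac{11}{4} + 16 = \frac{75}{4}$)
$\frac{-9748 + G{\left(150 \right)}}{-47524 + 41673} = \frac{-9748 + \frac{75}{4}}{-47524 + 41673} = - \frac{38917}{4 \left(-5851\right)} = \left(- \frac{38917}{4}\right) \left(- \frac{1}{5851}\right) = \frac{38917}{23404}$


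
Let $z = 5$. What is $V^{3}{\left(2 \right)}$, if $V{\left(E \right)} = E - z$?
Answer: $-27$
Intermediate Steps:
$V{\left(E \right)} = -5 + E$ ($V{\left(E \right)} = E - 5 = -5 + E$)
$V^{3}{\left(2 \right)} = \left(-5 + 2\right)^{3} = \left(-3\right)^{3} = -27$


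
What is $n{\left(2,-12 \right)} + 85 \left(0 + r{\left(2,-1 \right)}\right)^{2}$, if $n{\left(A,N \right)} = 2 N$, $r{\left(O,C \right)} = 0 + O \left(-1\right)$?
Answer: $316$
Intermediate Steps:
$r{\left(O,C \right)} = - O$ ($r{\left(O,C \right)} = 0 - O = - O$)
$n{\left(2,-12 \right)} + 85 \left(0 + r{\left(2,-1 \right)}\right)^{2} = 2 \left(-12\right) + 85 \left(0 - 2\right)^{2} = -24 + 85 \left(0 - 2\right)^{2} = -24 + 85 \left(-2\right)^{2} = -24 + 85 \cdot 4 = -24 + 340 = 316$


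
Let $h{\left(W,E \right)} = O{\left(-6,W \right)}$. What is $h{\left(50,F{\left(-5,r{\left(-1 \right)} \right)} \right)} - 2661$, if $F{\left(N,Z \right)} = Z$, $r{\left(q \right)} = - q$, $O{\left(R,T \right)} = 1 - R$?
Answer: $-2654$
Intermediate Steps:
$h{\left(W,E \right)} = 7$ ($h{\left(W,E \right)} = 1 - -6 = 1 + 6 = 7$)
$h{\left(50,F{\left(-5,r{\left(-1 \right)} \right)} \right)} - 2661 = 7 - 2661 = -2654$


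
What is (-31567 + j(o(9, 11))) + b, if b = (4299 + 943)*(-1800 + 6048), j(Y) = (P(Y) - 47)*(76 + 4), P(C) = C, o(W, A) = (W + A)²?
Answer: 22264689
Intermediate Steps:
o(W, A) = (A + W)²
j(Y) = -3760 + 80*Y (j(Y) = (Y - 47)*(76 + 4) = (-47 + Y)*80 = -3760 + 80*Y)
b = 22268016 (b = 5242*4248 = 22268016)
(-31567 + j(o(9, 11))) + b = (-31567 + (-3760 + 80*(11 + 9)²)) + 22268016 = (-31567 + (-3760 + 80*20²)) + 22268016 = (-31567 + (-3760 + 80*400)) + 22268016 = (-31567 + (-3760 + 32000)) + 22268016 = (-31567 + 28240) + 22268016 = -3327 + 22268016 = 22264689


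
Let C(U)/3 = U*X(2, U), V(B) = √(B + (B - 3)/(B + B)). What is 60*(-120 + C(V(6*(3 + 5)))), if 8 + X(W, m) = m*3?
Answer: 151785/8 - 180*√3102 ≈ 8947.9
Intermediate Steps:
X(W, m) = -8 + 3*m (X(W, m) = -8 + m*3 = -8 + 3*m)
V(B) = √(B + (-3 + B)/(2*B)) (V(B) = √(B + (-3 + B)/((2*B))) = √(B + (-3 + B)*(1/(2*B))) = √(B + (-3 + B)/(2*B)))
C(U) = 3*U*(-8 + 3*U) (C(U) = 3*(U*(-8 + 3*U)) = 3*U*(-8 + 3*U))
60*(-120 + C(V(6*(3 + 5)))) = 60*(-120 + 3*(√(2 - 6*1/(6*(3 + 5)) + 4*(6*(3 + 5)))/2)*(-8 + 3*(√(2 - 6*1/(6*(3 + 5)) + 4*(6*(3 + 5)))/2))) = 60*(-120 + 3*(√(2 - 6/(6*8) + 4*(6*8))/2)*(-8 + 3*(√(2 - 6/(6*8) + 4*(6*8))/2))) = 60*(-120 + 3*(√(2 - 6/48 + 4*48)/2)*(-8 + 3*(√(2 - 6/48 + 4*48)/2))) = 60*(-120 + 3*(√(2 - 6*1/48 + 192)/2)*(-8 + 3*(√(2 - 6*1/48 + 192)/2))) = 60*(-120 + 3*(√(2 - ⅛ + 192)/2)*(-8 + 3*(√(2 - ⅛ + 192)/2))) = 60*(-120 + 3*(√(1551/8)/2)*(-8 + 3*(√(1551/8)/2))) = 60*(-120 + 3*((√3102/4)/2)*(-8 + 3*((√3102/4)/2))) = 60*(-120 + 3*(√3102/8)*(-8 + 3*(√3102/8))) = 60*(-120 + 3*(√3102/8)*(-8 + 3*√3102/8)) = 60*(-120 + 3*√3102*(-8 + 3*√3102/8)/8) = -7200 + 45*√3102*(-8 + 3*√3102/8)/2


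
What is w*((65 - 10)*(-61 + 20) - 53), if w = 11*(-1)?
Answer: 25388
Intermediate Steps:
w = -11
w*((65 - 10)*(-61 + 20) - 53) = -11*((65 - 10)*(-61 + 20) - 53) = -11*(55*(-41) - 53) = -11*(-2255 - 53) = -11*(-2308) = 25388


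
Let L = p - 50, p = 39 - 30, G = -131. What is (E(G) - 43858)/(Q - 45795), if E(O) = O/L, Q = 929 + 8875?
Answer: 199783/163959 ≈ 1.2185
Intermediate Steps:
p = 9
Q = 9804
L = -41 (L = 9 - 50 = -41)
E(O) = -O/41 (E(O) = O/(-41) = O*(-1/41) = -O/41)
(E(G) - 43858)/(Q - 45795) = (-1/41*(-131) - 43858)/(9804 - 45795) = (131/41 - 43858)/(-35991) = -1798047/41*(-1/35991) = 199783/163959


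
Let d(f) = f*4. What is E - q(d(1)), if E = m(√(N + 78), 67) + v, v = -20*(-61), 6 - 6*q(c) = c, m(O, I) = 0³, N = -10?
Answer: 3659/3 ≈ 1219.7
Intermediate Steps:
d(f) = 4*f
m(O, I) = 0
q(c) = 1 - c/6
v = 1220
E = 1220 (E = 0 + 1220 = 1220)
E - q(d(1)) = 1220 - (1 - 2/3) = 1220 - (1 - ⅙*4) = 1220 - (1 - ⅔) = 1220 - 1*⅓ = 1220 - ⅓ = 3659/3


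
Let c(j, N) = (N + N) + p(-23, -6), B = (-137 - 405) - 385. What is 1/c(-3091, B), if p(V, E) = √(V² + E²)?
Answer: -1854/3436751 - √565/3436751 ≈ -0.00054638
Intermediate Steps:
B = -927 (B = -542 - 385 = -927)
p(V, E) = √(E² + V²)
c(j, N) = √565 + 2*N (c(j, N) = (N + N) + √((-6)² + (-23)²) = 2*N + √(36 + 529) = 2*N + √565 = √565 + 2*N)
1/c(-3091, B) = 1/(√565 + 2*(-927)) = 1/(√565 - 1854) = 1/(-1854 + √565)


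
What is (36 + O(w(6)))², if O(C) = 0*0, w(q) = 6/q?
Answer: 1296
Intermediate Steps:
O(C) = 0
(36 + O(w(6)))² = (36 + 0)² = 36² = 1296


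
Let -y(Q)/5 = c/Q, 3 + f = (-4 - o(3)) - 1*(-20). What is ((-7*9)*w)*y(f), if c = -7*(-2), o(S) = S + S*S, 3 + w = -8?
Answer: -48510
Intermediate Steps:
w = -11 (w = -3 - 8 = -11)
o(S) = S + S**2
c = 14
f = 1 (f = -3 + ((-4 - 3*(1 + 3)) - 1*(-20)) = -3 + ((-4 - 3*4) + 20) = -3 + ((-4 - 1*12) + 20) = -3 + ((-4 - 12) + 20) = -3 + (-16 + 20) = -3 + 4 = 1)
y(Q) = -70/Q
((-7*9)*w)*y(f) = (-7*9*(-11))*(-70/1) = (-63*(-11))*(-70*1) = 693*(-70) = -48510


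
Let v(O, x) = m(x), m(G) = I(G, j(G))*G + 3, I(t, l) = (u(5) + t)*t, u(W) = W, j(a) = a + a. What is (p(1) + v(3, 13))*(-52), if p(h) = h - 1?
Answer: -158340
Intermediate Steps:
j(a) = 2*a
I(t, l) = t*(5 + t) (I(t, l) = (5 + t)*t = t*(5 + t))
p(h) = -1 + h
m(G) = 3 + G²*(5 + G) (m(G) = (G*(5 + G))*G + 3 = G²*(5 + G) + 3 = 3 + G²*(5 + G))
v(O, x) = 3 + x²*(5 + x)
(p(1) + v(3, 13))*(-52) = ((-1 + 1) + (3 + 13²*(5 + 13)))*(-52) = (0 + (3 + 169*18))*(-52) = (0 + (3 + 3042))*(-52) = (0 + 3045)*(-52) = 3045*(-52) = -158340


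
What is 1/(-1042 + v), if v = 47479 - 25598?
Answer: 1/20839 ≈ 4.7987e-5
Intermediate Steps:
v = 21881
1/(-1042 + v) = 1/(-1042 + 21881) = 1/20839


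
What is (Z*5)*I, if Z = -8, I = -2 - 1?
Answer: 120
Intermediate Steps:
I = -3
(Z*5)*I = -8*5*(-3) = -40*(-3) = 120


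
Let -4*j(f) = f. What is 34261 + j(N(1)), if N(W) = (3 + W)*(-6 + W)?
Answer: 34266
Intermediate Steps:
N(W) = (-6 + W)*(3 + W)
j(f) = -f/4
34261 + j(N(1)) = 34261 - (-18 + 1² - 3*1)/4 = 34261 - (-18 + 1 - 3)/4 = 34261 - ¼*(-20) = 34261 + 5 = 34266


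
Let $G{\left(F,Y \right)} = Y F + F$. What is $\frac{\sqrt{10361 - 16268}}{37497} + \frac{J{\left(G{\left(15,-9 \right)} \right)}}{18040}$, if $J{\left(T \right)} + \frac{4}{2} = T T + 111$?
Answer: $\frac{1319}{1640} + \frac{i \sqrt{5907}}{37497} \approx 0.80427 + 0.0020497 i$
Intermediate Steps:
$G{\left(F,Y \right)} = F + F Y$ ($G{\left(F,Y \right)} = F Y + F = F + F Y$)
$J{\left(T \right)} = 109 + T^{2}$ ($J{\left(T \right)} = -2 + \left(T T + 111\right) = -2 + \left(T^{2} + 111\right) = -2 + \left(111 + T^{2}\right) = 109 + T^{2}$)
$\frac{\sqrt{10361 - 16268}}{37497} + \frac{J{\left(G{\left(15,-9 \right)} \right)}}{18040} = \frac{\sqrt{10361 - 16268}}{37497} + \frac{109 + \left(15 \left(1 - 9\right)\right)^{2}}{18040} = \sqrt{10361 - 16268} \cdot \frac{1}{37497} + \left(109 + \left(15 \left(-8\right)\right)^{2}\right) \frac{1}{18040} = \sqrt{10361 - 16268} \cdot \frac{1}{37497} + \left(109 + \left(-120\right)^{2}\right) \frac{1}{18040} = \sqrt{-5907} \cdot \frac{1}{37497} + \left(109 + 14400\right) \frac{1}{18040} = i \sqrt{5907} \cdot \frac{1}{37497} + 14509 \cdot \frac{1}{18040} = \frac{i \sqrt{5907}}{37497} + \frac{1319}{1640} = \frac{1319}{1640} + \frac{i \sqrt{5907}}{37497}$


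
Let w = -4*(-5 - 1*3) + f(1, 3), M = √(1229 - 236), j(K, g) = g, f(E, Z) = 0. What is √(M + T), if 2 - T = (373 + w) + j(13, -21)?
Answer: √(-382 + √993) ≈ 18.721*I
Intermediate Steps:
M = √993 ≈ 31.512
w = 32 (w = -4*(-5 - 1*3) + 0 = -4*(-5 - 3) + 0 = -4*(-8) + 0 = 32 + 0 = 32)
T = -382 (T = 2 - ((373 + 32) - 21) = 2 - (405 - 21) = 2 - 1*384 = 2 - 384 = -382)
√(M + T) = √(√993 - 382) = √(-382 + √993)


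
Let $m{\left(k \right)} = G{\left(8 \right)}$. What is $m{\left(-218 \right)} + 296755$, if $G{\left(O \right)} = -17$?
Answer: $296738$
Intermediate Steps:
$m{\left(k \right)} = -17$
$m{\left(-218 \right)} + 296755 = -17 + 296755 = 296738$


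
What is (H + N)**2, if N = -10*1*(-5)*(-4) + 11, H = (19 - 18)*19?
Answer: 28900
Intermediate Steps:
H = 19 (H = 1*19 = 19)
N = -189 (N = -(-50)*(-4) + 11 = -10*20 + 11 = -200 + 11 = -189)
(H + N)**2 = (19 - 189)**2 = (-170)**2 = 28900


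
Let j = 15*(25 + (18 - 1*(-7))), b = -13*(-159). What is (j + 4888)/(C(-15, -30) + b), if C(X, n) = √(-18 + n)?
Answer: 3884582/1424179 - 22552*I*√3/4272537 ≈ 2.7276 - 0.0091424*I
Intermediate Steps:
b = 2067
j = 750 (j = 15*(25 + (18 + 7)) = 15*(25 + 25) = 15*50 = 750)
(j + 4888)/(C(-15, -30) + b) = (750 + 4888)/(√(-18 - 30) + 2067) = 5638/(√(-48) + 2067) = 5638/(4*I*√3 + 2067) = 5638/(2067 + 4*I*√3)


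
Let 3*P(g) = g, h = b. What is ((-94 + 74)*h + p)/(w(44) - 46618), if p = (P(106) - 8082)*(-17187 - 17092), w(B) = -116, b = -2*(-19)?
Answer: -413746390/70101 ≈ -5902.1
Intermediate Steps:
b = 38
h = 38
P(g) = g/3
p = 827495060/3 (p = ((⅓)*106 - 8082)*(-17187 - 17092) = (106/3 - 8082)*(-34279) = -24140/3*(-34279) = 827495060/3 ≈ 2.7583e+8)
((-94 + 74)*h + p)/(w(44) - 46618) = ((-94 + 74)*38 + 827495060/3)/(-116 - 46618) = (-20*38 + 827495060/3)/(-46734) = (-760 + 827495060/3)*(-1/46734) = (827492780/3)*(-1/46734) = -413746390/70101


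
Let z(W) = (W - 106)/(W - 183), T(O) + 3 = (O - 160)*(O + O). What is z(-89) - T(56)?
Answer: 3169267/272 ≈ 11652.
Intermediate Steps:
T(O) = -3 + 2*O*(-160 + O) (T(O) = -3 + (O - 160)*(O + O) = -3 + (-160 + O)*(2*O) = -3 + 2*O*(-160 + O))
z(W) = (-106 + W)/(-183 + W)
z(-89) - T(56) = (-106 - 89)/(-183 - 89) - (-3 - 320*56 + 2*56**2) = -195/(-272) - (-3 - 17920 + 2*3136) = -1/272*(-195) - (-3 - 17920 + 6272) = 195/272 - 1*(-11651) = 195/272 + 11651 = 3169267/272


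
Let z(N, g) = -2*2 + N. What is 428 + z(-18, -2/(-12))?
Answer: 406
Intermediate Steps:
z(N, g) = -4 + N
428 + z(-18, -2/(-12)) = 428 + (-4 - 18) = 428 - 22 = 406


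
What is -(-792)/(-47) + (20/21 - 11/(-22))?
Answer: -30397/1974 ≈ -15.399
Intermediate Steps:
-(-792)/(-47) + (20/21 - 11/(-22)) = -(-792)*(-1)/47 + (20*(1/21) - 11*(-1/22)) = -22*36/47 + (20/21 + ½) = -792/47 + 61/42 = -30397/1974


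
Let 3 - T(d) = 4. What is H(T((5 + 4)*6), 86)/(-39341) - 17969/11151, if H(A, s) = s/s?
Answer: -100989940/62670213 ≈ -1.6115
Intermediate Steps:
T(d) = -1 (T(d) = 3 - 1*4 = 3 - 4 = -1)
H(A, s) = 1
H(T((5 + 4)*6), 86)/(-39341) - 17969/11151 = 1/(-39341) - 17969/11151 = 1*(-1/39341) - 17969*1/11151 = -1/39341 - 2567/1593 = -100989940/62670213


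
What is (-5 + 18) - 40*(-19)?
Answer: 773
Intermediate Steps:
(-5 + 18) - 40*(-19) = 13 + 760 = 773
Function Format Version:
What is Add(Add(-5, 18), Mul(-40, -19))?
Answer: 773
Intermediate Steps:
Add(Add(-5, 18), Mul(-40, -19)) = Add(13, 760) = 773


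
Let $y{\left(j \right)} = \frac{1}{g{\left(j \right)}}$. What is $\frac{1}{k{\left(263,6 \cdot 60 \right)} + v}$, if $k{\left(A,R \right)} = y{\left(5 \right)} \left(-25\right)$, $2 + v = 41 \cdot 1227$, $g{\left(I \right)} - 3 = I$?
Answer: $\frac{8}{402415} \approx 1.988 \cdot 10^{-5}$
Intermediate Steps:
$g{\left(I \right)} = 3 + I$
$v = 50305$ ($v = -2 + 41 \cdot 1227 = -2 + 50307 = 50305$)
$y{\left(j \right)} = \frac{1}{3 + j}$
$k{\left(A,R \right)} = - \frac{25}{8}$ ($k{\left(A,R \right)} = \frac{1}{3 + 5} \left(-25\right) = \frac{1}{8} \left(-25\right) = - \frac{25}{8}$)
$\frac{1}{k{\left(263,6 \cdot 60 \right)} + v} = \frac{1}{- \frac{25}{8} + 50305} = \frac{1}{\frac{402415}{8}} = \frac{8}{402415}$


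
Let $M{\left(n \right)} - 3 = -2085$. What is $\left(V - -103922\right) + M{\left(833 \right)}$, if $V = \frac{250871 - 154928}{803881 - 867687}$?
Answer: $\frac{6497907097}{63806} \approx 1.0184 \cdot 10^{5}$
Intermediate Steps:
$M{\left(n \right)} = -2082$ ($M{\left(n \right)} = 3 - 2085 = -2082$)
$V = - \frac{95943}{63806}$ ($V = \frac{95943}{-63806} = 95943 \left(- \frac{1}{63806}\right) = - \frac{95943}{63806} \approx -1.5037$)
$\left(V - -103922\right) + M{\left(833 \right)} = \left(- \frac{95943}{63806} - -103922\right) - 2082 = \left(- \frac{95943}{63806} + 103922\right) - 2082 = \frac{6630751189}{63806} - 2082 = \frac{6497907097}{63806}$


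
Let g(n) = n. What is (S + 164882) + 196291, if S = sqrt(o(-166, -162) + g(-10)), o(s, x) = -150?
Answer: 361173 + 4*I*sqrt(10) ≈ 3.6117e+5 + 12.649*I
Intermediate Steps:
S = 4*I*sqrt(10) (S = sqrt(-150 - 10) = sqrt(-160) = 4*I*sqrt(10) ≈ 12.649*I)
(S + 164882) + 196291 = (4*I*sqrt(10) + 164882) + 196291 = (164882 + 4*I*sqrt(10)) + 196291 = 361173 + 4*I*sqrt(10)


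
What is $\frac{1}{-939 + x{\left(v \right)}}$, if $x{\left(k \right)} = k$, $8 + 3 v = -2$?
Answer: $- \frac{3}{2827} \approx -0.0010612$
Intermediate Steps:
$v = - \frac{10}{3}$ ($v = - \frac{8}{3} + \frac{1}{3} \left(-2\right) = - \frac{8}{3} - \frac{2}{3} = - \frac{10}{3} \approx -3.3333$)
$\frac{1}{-939 + x{\left(v \right)}} = \frac{1}{-939 - \frac{10}{3}} = \frac{1}{- \frac{2827}{3}} = - \frac{3}{2827}$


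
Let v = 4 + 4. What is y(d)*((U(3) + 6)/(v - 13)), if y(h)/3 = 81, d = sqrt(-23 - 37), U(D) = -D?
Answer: -729/5 ≈ -145.80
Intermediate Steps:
v = 8
d = 2*I*sqrt(15) (d = sqrt(-60) = 2*I*sqrt(15) ≈ 7.746*I)
y(h) = 243 (y(h) = 3*81 = 243)
y(d)*((U(3) + 6)/(v - 13)) = 243*((-1*3 + 6)/(8 - 13)) = 243*((-3 + 6)/(-5)) = 243*(3*(-1/5)) = 243*(-3/5) = -729/5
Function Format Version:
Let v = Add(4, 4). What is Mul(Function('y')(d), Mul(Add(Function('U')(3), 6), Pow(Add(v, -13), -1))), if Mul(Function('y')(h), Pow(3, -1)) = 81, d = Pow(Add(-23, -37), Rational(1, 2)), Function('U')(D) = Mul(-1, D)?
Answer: Rational(-729, 5) ≈ -145.80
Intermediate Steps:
v = 8
d = Mul(2, I, Pow(15, Rational(1, 2))) (d = Pow(-60, Rational(1, 2)) = Mul(2, I, Pow(15, Rational(1, 2))) ≈ Mul(7.7460, I))
Function('y')(h) = 243 (Function('y')(h) = Mul(3, 81) = 243)
Mul(Function('y')(d), Mul(Add(Function('U')(3), 6), Pow(Add(v, -13), -1))) = Mul(243, Mul(Add(Mul(-1, 3), 6), Pow(Add(8, -13), -1))) = Mul(243, Mul(Add(-3, 6), Pow(-5, -1))) = Mul(243, Mul(3, Rational(-1, 5))) = Mul(243, Rational(-3, 5)) = Rational(-729, 5)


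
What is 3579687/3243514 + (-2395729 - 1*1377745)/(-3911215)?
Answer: 26240241237341/12686080609510 ≈ 2.0684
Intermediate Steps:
3579687/3243514 + (-2395729 - 1*1377745)/(-3911215) = 3579687*(1/3243514) + (-2395729 - 1377745)*(-1/3911215) = 3579687/3243514 - 3773474*(-1/3911215) = 3579687/3243514 + 3773474/3911215 = 26240241237341/12686080609510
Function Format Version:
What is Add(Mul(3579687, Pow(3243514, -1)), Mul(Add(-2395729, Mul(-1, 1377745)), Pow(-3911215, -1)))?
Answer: Rational(26240241237341, 12686080609510) ≈ 2.0684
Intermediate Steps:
Add(Mul(3579687, Pow(3243514, -1)), Mul(Add(-2395729, Mul(-1, 1377745)), Pow(-3911215, -1))) = Add(Mul(3579687, Rational(1, 3243514)), Mul(Add(-2395729, -1377745), Rational(-1, 3911215))) = Add(Rational(3579687, 3243514), Mul(-3773474, Rational(-1, 3911215))) = Add(Rational(3579687, 3243514), Rational(3773474, 3911215)) = Rational(26240241237341, 12686080609510)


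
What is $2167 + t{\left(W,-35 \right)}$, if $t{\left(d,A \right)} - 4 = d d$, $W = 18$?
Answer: $2495$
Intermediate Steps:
$t{\left(d,A \right)} = 4 + d^{2}$ ($t{\left(d,A \right)} = 4 + d d = 4 + d^{2}$)
$2167 + t{\left(W,-35 \right)} = 2167 + \left(4 + 18^{2}\right) = 2167 + \left(4 + 324\right) = 2167 + 328 = 2495$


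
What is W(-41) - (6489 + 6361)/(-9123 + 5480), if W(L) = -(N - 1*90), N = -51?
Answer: 526513/3643 ≈ 144.53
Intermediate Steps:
W(L) = 141 (W(L) = -(-51 - 1*90) = -(-51 - 90) = -1*(-141) = 141)
W(-41) - (6489 + 6361)/(-9123 + 5480) = 141 - (6489 + 6361)/(-9123 + 5480) = 141 - 12850/(-3643) = 141 - 12850*(-1)/3643 = 141 - 1*(-12850/3643) = 141 + 12850/3643 = 526513/3643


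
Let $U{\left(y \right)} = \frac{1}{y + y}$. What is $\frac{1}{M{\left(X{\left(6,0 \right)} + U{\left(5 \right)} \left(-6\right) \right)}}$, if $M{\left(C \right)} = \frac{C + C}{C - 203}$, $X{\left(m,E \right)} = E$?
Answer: $\frac{509}{3} \approx 169.67$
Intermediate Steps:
$U{\left(y \right)} = \frac{1}{2 y}$
$M{\left(C \right)} = \frac{2 C}{-203 + C}$
$\frac{1}{M{\left(X{\left(6,0 \right)} + U{\left(5 \right)} \left(-6\right) \right)}} = \frac{1}{2 \left(0 + \frac{1}{2 \cdot 5} \left(-6\right)\right) \frac{1}{-203 + \left(0 + \frac{1}{2 \cdot 5} \left(-6\right)\right)}} = \frac{1}{2 \left(0 + \frac{1}{2} \cdot \frac{1}{5} \left(-6\right)\right) \frac{1}{-203 + \left(0 + \frac{1}{2} \cdot \frac{1}{5} \left(-6\right)\right)}} = \frac{1}{2 \left(0 + \frac{1}{10} \left(-6\right)\right) \frac{1}{-203 + \left(0 + \frac{1}{10} \left(-6\right)\right)}} = \frac{1}{2 \left(0 - \frac{3}{5}\right) \frac{1}{-203 + \left(0 - \frac{3}{5}\right)}} = \frac{1}{2 \left(- \frac{3}{5}\right) \frac{1}{-203 - \frac{3}{5}}} = \frac{1}{2 \left(- \frac{3}{5}\right) \frac{1}{- \frac{1018}{5}}} = \frac{1}{2 \left(- \frac{3}{5}\right) \left(- \frac{5}{1018}\right)} = \frac{1}{\frac{3}{509}} = \frac{509}{3}$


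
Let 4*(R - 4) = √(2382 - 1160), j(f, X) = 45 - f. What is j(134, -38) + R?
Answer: -85 + √1222/4 ≈ -76.261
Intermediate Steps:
R = 4 + √1222/4 (R = 4 + √(2382 - 1160)/4 = 4 + √1222/4 ≈ 12.739)
j(134, -38) + R = (45 - 1*134) + (4 + √1222/4) = (45 - 134) + (4 + √1222/4) = -89 + (4 + √1222/4) = -85 + √1222/4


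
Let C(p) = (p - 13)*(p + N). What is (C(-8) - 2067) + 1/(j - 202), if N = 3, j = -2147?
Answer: -4608739/2349 ≈ -1962.0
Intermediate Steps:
C(p) = (-13 + p)*(3 + p) (C(p) = (p - 13)*(p + 3) = (-13 + p)*(3 + p))
(C(-8) - 2067) + 1/(j - 202) = ((-39 + (-8)**2 - 10*(-8)) - 2067) + 1/(-2147 - 202) = ((-39 + 64 + 80) - 2067) + 1/(-2349) = (105 - 2067) - 1/2349 = -1962 - 1/2349 = -4608739/2349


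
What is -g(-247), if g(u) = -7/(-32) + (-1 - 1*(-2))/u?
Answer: -1697/7904 ≈ -0.21470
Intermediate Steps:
g(u) = 7/32 + 1/u (g(u) = -7*(-1/32) + (-1 + 2)/u = 7/32 + 1/u)
-g(-247) = -(7/32 + 1/(-247)) = -(7/32 - 1/247) = -1*1697/7904 = -1697/7904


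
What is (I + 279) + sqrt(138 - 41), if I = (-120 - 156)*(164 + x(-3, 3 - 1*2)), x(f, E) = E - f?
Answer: -46089 + sqrt(97) ≈ -46079.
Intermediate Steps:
I = -46368 (I = (-120 - 156)*(164 + ((3 - 1*2) - 1*(-3))) = -276*(164 + ((3 - 2) + 3)) = -276*(164 + (1 + 3)) = -276*(164 + 4) = -276*168 = -46368)
(I + 279) + sqrt(138 - 41) = (-46368 + 279) + sqrt(138 - 41) = -46089 + sqrt(97)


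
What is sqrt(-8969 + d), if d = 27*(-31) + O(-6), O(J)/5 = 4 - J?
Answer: 6*I*sqrt(271) ≈ 98.772*I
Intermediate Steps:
O(J) = 20 - 5*J (O(J) = 5*(4 - J) = 20 - 5*J)
d = -787 (d = 27*(-31) + (20 - 5*(-6)) = -837 + (20 + 30) = -837 + 50 = -787)
sqrt(-8969 + d) = sqrt(-8969 - 787) = sqrt(-9756) = 6*I*sqrt(271)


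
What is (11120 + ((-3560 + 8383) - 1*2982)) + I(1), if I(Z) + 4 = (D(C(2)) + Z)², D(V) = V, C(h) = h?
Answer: 12966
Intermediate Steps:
I(Z) = -4 + (2 + Z)²
(11120 + ((-3560 + 8383) - 1*2982)) + I(1) = (11120 + ((-3560 + 8383) - 1*2982)) + 1*(4 + 1) = (11120 + (4823 - 2982)) + 1*5 = (11120 + 1841) + 5 = 12961 + 5 = 12966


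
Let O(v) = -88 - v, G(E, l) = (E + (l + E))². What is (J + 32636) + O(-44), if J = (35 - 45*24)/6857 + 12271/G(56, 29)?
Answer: 4443135728666/136324017 ≈ 32592.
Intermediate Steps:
G(E, l) = (l + 2*E)² (G(E, l) = (E + (E + l))² = (l + 2*E)²)
J = 63366602/136324017 (J = (35 - 45*24)/6857 + 12271/((29 + 2*56)²) = (35 - 1080)*(1/6857) + 12271/((29 + 112)²) = -1045*1/6857 + 12271/(141²) = -1045/6857 + 12271/19881 = 63366602/136324017 ≈ 0.46482)
(J + 32636) + O(-44) = (63366602/136324017 + 32636) + (-88 - 1*(-44)) = 4449133985414/136324017 + (-88 + 44) = 4449133985414/136324017 - 44 = 4443135728666/136324017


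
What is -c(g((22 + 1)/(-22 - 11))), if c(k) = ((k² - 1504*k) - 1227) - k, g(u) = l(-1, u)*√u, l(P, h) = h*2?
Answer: 44143367/35937 - 69230*I*√759/1089 ≈ 1228.4 - 1751.4*I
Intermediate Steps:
l(P, h) = 2*h
g(u) = 2*u^(3/2) (g(u) = (2*u)*√u = 2*u^(3/2))
c(k) = -1227 + k² - 1505*k (c(k) = (-1227 + k² - 1504*k) - k = -1227 + k² - 1505*k)
-c(g((22 + 1)/(-22 - 11))) = -(-1227 + (2*((22 + 1)/(-22 - 11))^(3/2))² - 3010*((22 + 1)/(-22 - 11))^(3/2)) = -(-1227 + (2*(23/(-33))^(3/2))² - 3010*(23/(-33))^(3/2)) = -(-1227 + (2*(23*(-1/33))^(3/2))² - 3010*(23*(-1/33))^(3/2)) = -(-1227 + (2*(-23/33)^(3/2))² - 3010*(-23/33)^(3/2)) = -(-1227 + (2*(-23*I*√759/1089))² - 3010*(-23*I*√759/1089)) = -(-1227 + (-46*I*√759/1089)² - (-69230)*I*√759/1089) = -(-1227 - 48668/35937 + 69230*I*√759/1089) = -(-44143367/35937 + 69230*I*√759/1089) = 44143367/35937 - 69230*I*√759/1089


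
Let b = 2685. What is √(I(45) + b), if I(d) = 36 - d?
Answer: 2*√669 ≈ 51.730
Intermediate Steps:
√(I(45) + b) = √((36 - 1*45) + 2685) = √((36 - 45) + 2685) = √(-9 + 2685) = √2676 = 2*√669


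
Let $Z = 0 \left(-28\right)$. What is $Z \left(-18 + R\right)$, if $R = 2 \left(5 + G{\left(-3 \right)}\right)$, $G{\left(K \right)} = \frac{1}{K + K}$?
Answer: $0$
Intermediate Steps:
$Z = 0$
$G{\left(K \right)} = \frac{1}{2 K}$
$R = \frac{29}{3}$ ($R = 2 \left(5 + \frac{1}{2 \left(-3\right)}\right) = 2 \left(5 + \frac{1}{2} \left(- \frac{1}{3}\right)\right) = 2 \left(5 - \frac{1}{6}\right) = 2 \cdot \frac{29}{6} = \frac{29}{3} \approx 9.6667$)
$Z \left(-18 + R\right) = 0 \left(-18 + \frac{29}{3}\right) = 0 \left(- \frac{25}{3}\right) = 0$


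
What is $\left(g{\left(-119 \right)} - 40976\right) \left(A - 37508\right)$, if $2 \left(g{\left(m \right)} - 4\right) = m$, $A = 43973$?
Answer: $- \frac{530537295}{2} \approx -2.6527 \cdot 10^{8}$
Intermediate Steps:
$g{\left(m \right)} = 4 + \frac{m}{2}$
$\left(g{\left(-119 \right)} - 40976\right) \left(A - 37508\right) = \left(\left(4 + \frac{1}{2} \left(-119\right)\right) - 40976\right) \left(43973 - 37508\right) = \left(\left(4 - \frac{119}{2}\right) - 40976\right) 6465 = \left(- \frac{111}{2} - 40976\right) 6465 = \left(- \frac{82063}{2}\right) 6465 = - \frac{530537295}{2}$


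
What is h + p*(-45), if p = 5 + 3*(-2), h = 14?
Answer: 59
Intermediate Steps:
p = -1 (p = 5 - 6 = -1)
h + p*(-45) = 14 - 1*(-45) = 14 + 45 = 59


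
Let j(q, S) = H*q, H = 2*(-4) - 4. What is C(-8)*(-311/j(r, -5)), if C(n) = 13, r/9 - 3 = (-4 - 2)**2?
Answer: 311/324 ≈ 0.95988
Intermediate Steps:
r = 351 (r = 27 + 9*(-4 - 2)**2 = 27 + 9*(-6)**2 = 27 + 9*36 = 27 + 324 = 351)
H = -12 (H = -8 - 4 = -12)
j(q, S) = -12*q
C(-8)*(-311/j(r, -5)) = 13*(-311/((-12*351))) = 13*(-311/(-4212)) = 13*(-311*(-1/4212)) = 13*(311/4212) = 311/324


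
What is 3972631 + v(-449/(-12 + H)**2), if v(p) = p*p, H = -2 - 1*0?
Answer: 152612794097/38416 ≈ 3.9726e+6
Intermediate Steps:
H = -2 (H = -2 + 0 = -2)
v(p) = p**2
3972631 + v(-449/(-12 + H)**2) = 3972631 + (-449/(-12 - 2)**2)**2 = 3972631 + (-449/((-14)**2))**2 = 3972631 + (-449/196)**2 = 3972631 + 201601/38416 = 152612794097/38416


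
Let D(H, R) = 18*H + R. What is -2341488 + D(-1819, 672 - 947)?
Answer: -2374505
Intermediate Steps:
D(H, R) = R + 18*H
-2341488 + D(-1819, 672 - 947) = -2341488 + ((672 - 947) + 18*(-1819)) = -2341488 + (-275 - 32742) = -2341488 - 33017 = -2374505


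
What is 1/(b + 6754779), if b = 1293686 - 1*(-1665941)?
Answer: 1/9714406 ≈ 1.0294e-7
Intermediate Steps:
b = 2959627 (b = 1293686 + 1665941 = 2959627)
1/(b + 6754779) = 1/(2959627 + 6754779) = 1/9714406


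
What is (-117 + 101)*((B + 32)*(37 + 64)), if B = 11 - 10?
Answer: -53328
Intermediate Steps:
B = 1
(-117 + 101)*((B + 32)*(37 + 64)) = (-117 + 101)*((1 + 32)*(37 + 64)) = -528*101 = -16*3333 = -53328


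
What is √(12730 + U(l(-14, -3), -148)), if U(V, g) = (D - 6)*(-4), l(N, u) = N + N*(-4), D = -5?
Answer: √12774 ≈ 113.02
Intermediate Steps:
l(N, u) = -3*N (l(N, u) = N - 4*N = -3*N)
U(V, g) = 44 (U(V, g) = (-5 - 6)*(-4) = -11*(-4) = 44)
√(12730 + U(l(-14, -3), -148)) = √(12730 + 44) = √12774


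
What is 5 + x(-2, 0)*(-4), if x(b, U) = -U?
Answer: 5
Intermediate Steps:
5 + x(-2, 0)*(-4) = 5 - 1*0*(-4) = 5 + 0*(-4) = 5 + 0 = 5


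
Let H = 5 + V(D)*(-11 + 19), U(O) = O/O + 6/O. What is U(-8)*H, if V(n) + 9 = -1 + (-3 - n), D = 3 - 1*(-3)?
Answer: -147/4 ≈ -36.750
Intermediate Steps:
D = 6 (D = 3 + 3 = 6)
V(n) = -13 - n (V(n) = -9 + (-1 + (-3 - n)) = -9 + (-4 - n) = -13 - n)
U(O) = 1 + 6/O
H = -147 (H = 5 + (-13 - 1*6)*(-11 + 19) = 5 + (-13 - 6)*8 = 5 - 19*8 = 5 - 152 = -147)
U(-8)*H = ((6 - 8)/(-8))*(-147) = -⅛*(-2)*(-147) = (¼)*(-147) = -147/4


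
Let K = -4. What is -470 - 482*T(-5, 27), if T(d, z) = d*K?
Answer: -10110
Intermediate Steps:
T(d, z) = -4*d (T(d, z) = d*(-4) = -4*d)
-470 - 482*T(-5, 27) = -470 - (-1928)*(-5) = -470 - 482*20 = -470 - 9640 = -10110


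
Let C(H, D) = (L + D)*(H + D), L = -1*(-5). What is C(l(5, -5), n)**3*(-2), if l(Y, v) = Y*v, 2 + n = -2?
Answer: 48778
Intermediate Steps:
n = -4 (n = -2 - 2 = -4)
L = 5
C(H, D) = (5 + D)*(D + H) (C(H, D) = (5 + D)*(H + D) = (5 + D)*(D + H))
C(l(5, -5), n)**3*(-2) = ((-4)**2 + 5*(-4) + 5*(5*(-5)) - 20*(-5))**3*(-2) = (16 - 20 + 5*(-25) - 4*(-25))**3*(-2) = (16 - 20 - 125 + 100)**3*(-2) = (-29)**3*(-2) = -24389*(-2) = 48778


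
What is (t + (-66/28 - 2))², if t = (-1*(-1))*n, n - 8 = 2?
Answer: 6241/196 ≈ 31.842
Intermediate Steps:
n = 10 (n = 8 + 2 = 10)
t = 10 (t = -1*(-1)*10 = 1*10 = 10)
(t + (-66/28 - 2))² = (10 + (-66/28 - 2))² = (10 + (-66*1/28 - 2))² = (10 + (-33/14 - 2))² = (10 - 61/14)² = (79/14)² = 6241/196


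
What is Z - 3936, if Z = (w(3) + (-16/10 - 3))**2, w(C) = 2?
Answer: -98231/25 ≈ -3929.2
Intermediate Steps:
Z = 169/25 (Z = (2 + (-16/10 - 3))**2 = (2 + (-16*1/10 - 3))**2 = (2 + (-8/5 - 3))**2 = (2 - 23/5)**2 = (-13/5)**2 = 169/25 ≈ 6.7600)
Z - 3936 = 169/25 - 3936 = -98231/25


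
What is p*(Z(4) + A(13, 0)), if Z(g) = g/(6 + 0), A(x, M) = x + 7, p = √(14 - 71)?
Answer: 62*I*√57/3 ≈ 156.03*I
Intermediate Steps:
p = I*√57 (p = √(-57) = I*√57 ≈ 7.5498*I)
A(x, M) = 7 + x
Z(g) = g/6
p*(Z(4) + A(13, 0)) = (I*√57)*((⅙)*4 + (7 + 13)) = (I*√57)*(⅔ + 20) = (I*√57)*(62/3) = 62*I*√57/3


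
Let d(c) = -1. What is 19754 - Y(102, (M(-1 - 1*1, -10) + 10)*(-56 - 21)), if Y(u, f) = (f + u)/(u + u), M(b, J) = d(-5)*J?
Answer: 2015627/102 ≈ 19761.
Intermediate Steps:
M(b, J) = -J
Y(u, f) = (f + u)/(2*u) (Y(u, f) = (f + u)/((2*u)) = (f + u)*(1/(2*u)) = (f + u)/(2*u))
19754 - Y(102, (M(-1 - 1*1, -10) + 10)*(-56 - 21)) = 19754 - ((-1*(-10) + 10)*(-56 - 21) + 102)/(2*102) = 19754 - ((10 + 10)*(-77) + 102)/(2*102) = 19754 - (20*(-77) + 102)/(2*102) = 19754 - (-1540 + 102)/(2*102) = 19754 - (-1438)/(2*102) = 19754 - 1*(-719/102) = 19754 + 719/102 = 2015627/102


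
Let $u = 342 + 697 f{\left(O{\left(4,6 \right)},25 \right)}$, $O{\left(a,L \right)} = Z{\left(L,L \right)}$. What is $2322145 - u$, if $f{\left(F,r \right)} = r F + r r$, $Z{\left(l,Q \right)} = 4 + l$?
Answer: $1711928$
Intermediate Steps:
$O{\left(a,L \right)} = 4 + L$
$f{\left(F,r \right)} = r^{2} + F r$ ($f{\left(F,r \right)} = F r + r^{2} = r^{2} + F r$)
$u = 610217$ ($u = 342 + 697 \cdot 25 \left(\left(4 + 6\right) + 25\right) = 342 + 697 \cdot 25 \left(10 + 25\right) = 342 + 697 \cdot 25 \cdot 35 = 342 + 697 \cdot 875 = 342 + 609875 = 610217$)
$2322145 - u = 2322145 - 610217 = 1711928$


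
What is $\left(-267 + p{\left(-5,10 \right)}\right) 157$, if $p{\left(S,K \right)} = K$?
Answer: $-40349$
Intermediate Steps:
$\left(-267 + p{\left(-5,10 \right)}\right) 157 = \left(-267 + 10\right) 157 = \left(-257\right) 157 = -40349$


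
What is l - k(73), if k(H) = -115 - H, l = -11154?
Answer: -10966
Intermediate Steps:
l - k(73) = -11154 - (-115 - 1*73) = -11154 - (-115 - 73) = -11154 - 1*(-188) = -11154 + 188 = -10966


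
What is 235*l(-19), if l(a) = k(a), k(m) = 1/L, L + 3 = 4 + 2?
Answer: 235/3 ≈ 78.333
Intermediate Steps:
L = 3 (L = -3 + (4 + 2) = -3 + 6 = 3)
k(m) = ⅓ (k(m) = 1/3 = ⅓)
l(a) = ⅓
235*l(-19) = 235*(⅓) = 235/3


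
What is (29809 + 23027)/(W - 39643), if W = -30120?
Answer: -52836/69763 ≈ -0.75736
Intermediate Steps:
(29809 + 23027)/(W - 39643) = (29809 + 23027)/(-30120 - 39643) = 52836/(-69763) = 52836*(-1/69763) = -52836/69763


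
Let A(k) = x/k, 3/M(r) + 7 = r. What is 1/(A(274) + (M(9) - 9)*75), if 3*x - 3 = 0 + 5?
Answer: -822/462367 ≈ -0.0017778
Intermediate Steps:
M(r) = 3/(-7 + r)
x = 8/3 (x = 1 + (0 + 5)/3 = 1 + (⅓)*5 = 1 + 5/3 = 8/3 ≈ 2.6667)
A(k) = 8/(3*k)
1/(A(274) + (M(9) - 9)*75) = 1/((8/3)/274 + (3/(-7 + 9) - 9)*75) = 1/((8/3)*(1/274) + (3/2 - 9)*75) = 1/(4/411 + (3*(½) - 9)*75) = 1/(4/411 + (3/2 - 9)*75) = 1/(4/411 - 15/2*75) = 1/(4/411 - 1125/2) = 1/(-462367/822) = -822/462367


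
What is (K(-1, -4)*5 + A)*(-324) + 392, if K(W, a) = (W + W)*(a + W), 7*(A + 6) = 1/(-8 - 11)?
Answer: -1843588/133 ≈ -13862.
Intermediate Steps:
A = -799/133 (A = -6 + 1/(7*(-8 - 11)) = -6 + (⅐)/(-19) = -6 + (⅐)*(-1/19) = -6 - 1/133 = -799/133 ≈ -6.0075)
K(W, a) = 2*W*(W + a) (K(W, a) = (2*W)*(W + a) = 2*W*(W + a))
(K(-1, -4)*5 + A)*(-324) + 392 = ((2*(-1)*(-1 - 4))*5 - 799/133)*(-324) + 392 = ((2*(-1)*(-5))*5 - 799/133)*(-324) + 392 = (10*5 - 799/133)*(-324) + 392 = (50 - 799/133)*(-324) + 392 = (5851/133)*(-324) + 392 = -1895724/133 + 392 = -1843588/133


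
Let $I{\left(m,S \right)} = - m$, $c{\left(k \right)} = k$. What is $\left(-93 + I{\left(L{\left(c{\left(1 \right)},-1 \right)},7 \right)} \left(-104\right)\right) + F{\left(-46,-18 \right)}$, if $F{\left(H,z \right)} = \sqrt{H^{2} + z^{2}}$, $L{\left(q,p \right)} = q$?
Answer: $11 + 2 \sqrt{610} \approx 60.396$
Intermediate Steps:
$\left(-93 + I{\left(L{\left(c{\left(1 \right)},-1 \right)},7 \right)} \left(-104\right)\right) + F{\left(-46,-18 \right)} = \left(-93 + \left(-1\right) 1 \left(-104\right)\right) + \sqrt{\left(-46\right)^{2} + \left(-18\right)^{2}} = \left(-93 - -104\right) + \sqrt{2116 + 324} = \left(-93 + 104\right) + \sqrt{2440} = 11 + 2 \sqrt{610}$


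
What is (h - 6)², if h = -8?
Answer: 196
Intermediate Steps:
(h - 6)² = (-8 - 6)² = (-14)² = 196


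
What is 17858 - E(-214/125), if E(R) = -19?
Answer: 17877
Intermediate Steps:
17858 - E(-214/125) = 17858 - 1*(-19) = 17858 + 19 = 17877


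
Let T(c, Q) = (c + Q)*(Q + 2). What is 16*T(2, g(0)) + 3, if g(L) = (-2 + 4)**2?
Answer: 579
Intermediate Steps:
g(L) = 4 (g(L) = 2**2 = 4)
T(c, Q) = (2 + Q)*(Q + c) (T(c, Q) = (Q + c)*(2 + Q) = (2 + Q)*(Q + c))
16*T(2, g(0)) + 3 = 16*(4**2 + 2*4 + 2*2 + 4*2) + 3 = 16*(16 + 8 + 4 + 8) + 3 = 16*36 + 3 = 576 + 3 = 579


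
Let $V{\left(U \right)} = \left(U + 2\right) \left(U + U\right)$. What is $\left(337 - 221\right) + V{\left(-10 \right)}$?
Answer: $276$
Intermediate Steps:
$V{\left(U \right)} = 2 U \left(2 + U\right)$ ($V{\left(U \right)} = \left(2 + U\right) 2 U = 2 U \left(2 + U\right)$)
$\left(337 - 221\right) + V{\left(-10 \right)} = \left(337 - 221\right) + 2 \left(-10\right) \left(2 - 10\right) = 116 + 2 \left(-10\right) \left(-8\right) = 116 + 160 = 276$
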